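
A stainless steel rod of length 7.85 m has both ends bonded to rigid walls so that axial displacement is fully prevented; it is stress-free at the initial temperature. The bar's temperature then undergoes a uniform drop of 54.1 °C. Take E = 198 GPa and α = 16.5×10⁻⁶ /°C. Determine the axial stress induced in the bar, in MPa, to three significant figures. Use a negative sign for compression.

Free thermal expansion αLΔT = 16.5e-6 · 7850 · -54.1 = -7.007 mm.
The walls impose strain ε = −(-7.007)/7850 = 8.9265e-04; σ = Eε = 198000 · 8.9265e-04 = 176.7 MPa.

177 MPa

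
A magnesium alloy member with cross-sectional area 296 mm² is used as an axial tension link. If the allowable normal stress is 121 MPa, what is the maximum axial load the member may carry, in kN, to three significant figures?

35.8 kN

P_max = σ_allow · A = 121 · 296 = 35820 N = 35.82 kN.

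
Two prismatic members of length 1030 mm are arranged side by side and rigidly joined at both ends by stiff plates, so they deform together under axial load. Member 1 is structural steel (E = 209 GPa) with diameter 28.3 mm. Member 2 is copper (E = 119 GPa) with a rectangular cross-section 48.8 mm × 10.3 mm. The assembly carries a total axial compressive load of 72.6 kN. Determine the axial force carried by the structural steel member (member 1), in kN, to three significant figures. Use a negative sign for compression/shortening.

A_1 = 629 mm².
A_2 = 502.6 mm².
Equal strain + equilibrium ⇒ each member carries load in proportion to AE: A₁E₁ = 131500000 N, A₂E₂ = 59810000 N, ΣAE = 191300000 N.
F₁ = P·A₁E₁/ΣAE = -72600·131500000/191300000 = -49900 N.

-49.9 kN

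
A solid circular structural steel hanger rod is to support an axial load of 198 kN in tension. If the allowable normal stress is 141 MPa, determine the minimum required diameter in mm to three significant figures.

42.3 mm

Required area A ≥ P/σ_allow = 198000/141 = 1404 mm².
For a solid circular section, d ≥ √(4A/π) = 42.28 mm.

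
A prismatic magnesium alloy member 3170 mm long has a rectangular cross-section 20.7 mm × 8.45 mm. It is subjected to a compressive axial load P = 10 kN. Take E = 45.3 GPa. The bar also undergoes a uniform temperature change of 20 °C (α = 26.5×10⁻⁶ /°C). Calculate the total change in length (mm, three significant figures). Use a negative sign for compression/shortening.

A = 174.9 mm².
δ_mech = NL/(AE) = -10000·3170/(174.9·45300) = -4.001 mm.
δ_thermal = αLΔT = 26.5e-6·3170·20 = 1.68 mm.
δ = δ_mech + δ_thermal = -2.321 mm.

-2.32 mm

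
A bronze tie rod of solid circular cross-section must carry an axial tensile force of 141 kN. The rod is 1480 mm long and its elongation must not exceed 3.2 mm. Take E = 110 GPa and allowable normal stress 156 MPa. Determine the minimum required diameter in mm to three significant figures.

33.9 mm

Required area A ≥ P/σ_allow = 141000/156 = 903.8 mm².
For a solid circular section, d ≥ √(4A/π) = 33.92 mm.
Elongation limit: A ≥ PL/(Eδ_allow) = 141000·1480/(110000·3.2) = 592.8 mm² ⇒ d ≥ 27.47 mm.
The stress limit governs.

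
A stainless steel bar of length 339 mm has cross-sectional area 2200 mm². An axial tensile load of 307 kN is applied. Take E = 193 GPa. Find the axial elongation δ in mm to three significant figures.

δ_mech = NL/(AE) = 307000·339/(2200·193000) = 0.2451 mm.

0.245 mm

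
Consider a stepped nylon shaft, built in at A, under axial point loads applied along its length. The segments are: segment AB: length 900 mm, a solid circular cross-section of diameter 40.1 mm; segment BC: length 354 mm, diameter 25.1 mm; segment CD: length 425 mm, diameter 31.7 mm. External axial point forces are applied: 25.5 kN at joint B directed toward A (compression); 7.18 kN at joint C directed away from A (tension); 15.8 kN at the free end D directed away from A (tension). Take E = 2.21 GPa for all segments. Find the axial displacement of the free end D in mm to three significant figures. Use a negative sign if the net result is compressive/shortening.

Internal axial forces (sectioning from the free end, tension +): N_CD = 15.8 kN, N_BC = 22.98 kN, N_AB = -2.52 kN.
A_AB = 1263 mm².
A_BC = 494.8 mm².
A_CD = 789.2 mm².
δ_AB = -2520·900/(1263·2210) = -0.8126 mm
δ_BC = 22980·354/(494.8·2210) = 7.439 mm
δ_CD = 15800·425/(789.2·2210) = 3.85 mm
δ = Σδ_i = 10.48 mm.

10.5 mm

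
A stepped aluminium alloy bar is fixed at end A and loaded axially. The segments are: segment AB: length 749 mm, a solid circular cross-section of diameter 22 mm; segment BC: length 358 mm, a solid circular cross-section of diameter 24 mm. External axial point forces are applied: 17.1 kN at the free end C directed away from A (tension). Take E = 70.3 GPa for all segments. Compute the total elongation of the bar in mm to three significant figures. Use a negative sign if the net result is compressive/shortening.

Internal axial forces (sectioning from the free end, tension +): N_BC = 17.1 kN, N_AB = 17.1 kN.
A_AB = 380.1 mm².
A_BC = 452.4 mm².
δ_AB = 17100·749/(380.1·70300) = 0.4793 mm
δ_BC = 17100·358/(452.4·70300) = 0.1925 mm
δ = Σδ_i = 0.6718 mm.

0.672 mm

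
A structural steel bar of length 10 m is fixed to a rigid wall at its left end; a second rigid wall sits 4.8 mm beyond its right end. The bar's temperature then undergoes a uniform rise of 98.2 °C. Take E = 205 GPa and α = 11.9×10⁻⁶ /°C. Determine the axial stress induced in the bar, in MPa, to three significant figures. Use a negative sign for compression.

-141 MPa

Free thermal expansion αLΔT = 11.9e-6 · 10000 · 98.2 = 11.69 mm.
The walls engage after the gap closes; constrained expansion = 11.69 − 4.8 = 6.886 mm.
The walls impose strain ε = −(6.886)/10000 = -6.8858e-04; σ = Eε = 205000 · -6.8858e-04 = -141.2 MPa.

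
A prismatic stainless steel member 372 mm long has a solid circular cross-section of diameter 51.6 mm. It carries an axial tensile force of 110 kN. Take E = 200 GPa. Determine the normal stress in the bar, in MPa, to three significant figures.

52.6 MPa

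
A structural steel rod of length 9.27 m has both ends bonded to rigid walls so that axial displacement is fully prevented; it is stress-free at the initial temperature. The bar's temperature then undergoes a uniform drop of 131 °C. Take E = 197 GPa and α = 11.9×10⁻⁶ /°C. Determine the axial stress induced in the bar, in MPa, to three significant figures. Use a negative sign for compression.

Free thermal expansion αLΔT = 11.9e-6 · 9270 · -131 = -14.45 mm.
The walls impose strain ε = −(-14.45)/9270 = 1.5589e-03; σ = Eε = 197000 · 1.5589e-03 = 307.1 MPa.

307 MPa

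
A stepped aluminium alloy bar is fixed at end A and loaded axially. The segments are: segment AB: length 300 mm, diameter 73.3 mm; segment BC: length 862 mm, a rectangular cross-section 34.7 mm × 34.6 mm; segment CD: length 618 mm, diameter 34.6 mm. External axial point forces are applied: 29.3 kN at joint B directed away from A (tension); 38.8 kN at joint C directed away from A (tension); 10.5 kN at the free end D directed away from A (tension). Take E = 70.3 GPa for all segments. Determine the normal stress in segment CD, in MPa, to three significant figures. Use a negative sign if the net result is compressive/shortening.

11.2 MPa

Internal axial forces (sectioning from the free end, tension +): N_CD = 10.5 kN, N_BC = 49.3 kN, N_AB = 78.6 kN.
A_CD = 940.2 mm².
σ_CD = N_CD/A_CD = 10500/940.2 = 11.17 MPa.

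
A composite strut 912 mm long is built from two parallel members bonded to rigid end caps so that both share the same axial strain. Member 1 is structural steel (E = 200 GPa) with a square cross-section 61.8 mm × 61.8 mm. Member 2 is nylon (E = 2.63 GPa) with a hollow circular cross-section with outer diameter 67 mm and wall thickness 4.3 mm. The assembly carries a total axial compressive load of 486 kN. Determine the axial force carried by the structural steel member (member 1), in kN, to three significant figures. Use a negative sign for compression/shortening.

-485 kN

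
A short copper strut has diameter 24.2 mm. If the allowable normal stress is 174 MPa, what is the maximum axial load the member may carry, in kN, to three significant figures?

80.0 kN

A = 460 mm².
P_max = σ_allow · A = 174 · 460 = 80030 N = 80.03 kN.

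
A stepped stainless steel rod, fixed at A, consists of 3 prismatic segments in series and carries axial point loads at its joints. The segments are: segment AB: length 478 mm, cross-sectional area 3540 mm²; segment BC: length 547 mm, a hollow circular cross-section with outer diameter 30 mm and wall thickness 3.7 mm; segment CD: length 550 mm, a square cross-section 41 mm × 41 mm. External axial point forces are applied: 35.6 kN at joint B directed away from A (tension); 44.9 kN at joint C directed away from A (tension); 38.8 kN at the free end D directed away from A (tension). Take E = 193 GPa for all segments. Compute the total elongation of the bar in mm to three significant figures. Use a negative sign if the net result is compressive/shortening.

0.925 mm

Internal axial forces (sectioning from the free end, tension +): N_CD = 38.8 kN, N_BC = 83.7 kN, N_AB = 119.3 kN.
A_BC = 305.7 mm².
A_CD = 1681 mm².
δ_AB = 119300·478/(3540·193000) = 0.08347 mm
δ_BC = 83700·547/(305.7·193000) = 0.776 mm
δ_CD = 38800·550/(1681·193000) = 0.06578 mm
δ = Σδ_i = 0.9252 mm.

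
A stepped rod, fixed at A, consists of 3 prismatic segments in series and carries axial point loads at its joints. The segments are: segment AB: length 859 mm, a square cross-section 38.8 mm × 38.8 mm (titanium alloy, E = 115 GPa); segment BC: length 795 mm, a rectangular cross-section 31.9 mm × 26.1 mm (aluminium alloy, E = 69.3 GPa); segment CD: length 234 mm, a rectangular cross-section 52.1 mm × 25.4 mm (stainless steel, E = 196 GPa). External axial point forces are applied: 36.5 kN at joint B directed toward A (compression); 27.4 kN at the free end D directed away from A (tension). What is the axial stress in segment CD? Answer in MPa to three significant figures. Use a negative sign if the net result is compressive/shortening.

20.7 MPa

Internal axial forces (sectioning from the free end, tension +): N_CD = 27.4 kN, N_BC = 27.4 kN, N_AB = -9.1 kN.
A_CD = 1323 mm².
σ_CD = N_CD/A_CD = 27400/1323 = 20.71 MPa.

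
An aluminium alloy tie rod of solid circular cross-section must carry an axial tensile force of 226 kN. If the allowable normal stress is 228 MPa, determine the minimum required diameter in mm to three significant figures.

35.5 mm

Required area A ≥ P/σ_allow = 226000/228 = 991.2 mm².
For a solid circular section, d ≥ √(4A/π) = 35.53 mm.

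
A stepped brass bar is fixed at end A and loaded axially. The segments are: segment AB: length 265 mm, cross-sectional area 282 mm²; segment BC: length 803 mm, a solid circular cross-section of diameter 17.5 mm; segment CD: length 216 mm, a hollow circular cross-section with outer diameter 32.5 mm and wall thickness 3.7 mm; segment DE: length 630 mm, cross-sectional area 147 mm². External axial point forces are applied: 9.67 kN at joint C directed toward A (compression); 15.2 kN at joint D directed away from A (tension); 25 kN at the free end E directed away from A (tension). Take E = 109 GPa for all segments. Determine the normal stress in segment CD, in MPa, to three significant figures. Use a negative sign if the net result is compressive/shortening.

120 MPa

Internal axial forces (sectioning from the free end, tension +): N_DE = 25 kN, N_CD = 40.2 kN, N_BC = 30.53 kN, N_AB = 30.53 kN.
A_CD = 334.8 mm².
σ_CD = N_CD/A_CD = 40200/334.8 = 120.1 MPa.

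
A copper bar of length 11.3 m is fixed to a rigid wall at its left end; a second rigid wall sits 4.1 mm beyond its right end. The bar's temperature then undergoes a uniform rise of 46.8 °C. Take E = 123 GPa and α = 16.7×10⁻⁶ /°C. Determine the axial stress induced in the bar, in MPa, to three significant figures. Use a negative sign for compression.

-51.5 MPa

Free thermal expansion αLΔT = 16.7e-6 · 11300 · 46.8 = 8.832 mm.
The walls engage after the gap closes; constrained expansion = 8.832 − 4.1 = 4.732 mm.
The walls impose strain ε = −(4.732)/11300 = -4.1873e-04; σ = Eε = 123000 · -4.1873e-04 = -51.5 MPa.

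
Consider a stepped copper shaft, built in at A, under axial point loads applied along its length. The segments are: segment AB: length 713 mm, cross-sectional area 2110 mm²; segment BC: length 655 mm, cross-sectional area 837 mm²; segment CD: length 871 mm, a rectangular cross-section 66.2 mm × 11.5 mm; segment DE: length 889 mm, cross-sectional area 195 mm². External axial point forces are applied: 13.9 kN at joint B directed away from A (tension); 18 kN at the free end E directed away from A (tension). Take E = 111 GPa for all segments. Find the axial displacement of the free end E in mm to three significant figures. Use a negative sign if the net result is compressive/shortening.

Internal axial forces (sectioning from the free end, tension +): N_DE = 18 kN, N_CD = 18 kN, N_BC = 18 kN, N_AB = 31.9 kN.
A_CD = 761.3 mm².
δ_AB = 31900·713/(2110·111000) = 0.09711 mm
δ_BC = 18000·655/(837·111000) = 0.1269 mm
δ_CD = 18000·871/(761.3·111000) = 0.1855 mm
δ_DE = 18000·889/(195·111000) = 0.7393 mm
δ = Σδ_i = 1.149 mm.

1.15 mm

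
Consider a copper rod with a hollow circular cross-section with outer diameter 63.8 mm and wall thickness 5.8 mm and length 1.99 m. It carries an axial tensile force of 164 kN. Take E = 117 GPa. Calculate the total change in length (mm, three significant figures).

A = 1057 mm².
δ_mech = NL/(AE) = 164000·1990/(1057·117000) = 2.639 mm.

2.64 mm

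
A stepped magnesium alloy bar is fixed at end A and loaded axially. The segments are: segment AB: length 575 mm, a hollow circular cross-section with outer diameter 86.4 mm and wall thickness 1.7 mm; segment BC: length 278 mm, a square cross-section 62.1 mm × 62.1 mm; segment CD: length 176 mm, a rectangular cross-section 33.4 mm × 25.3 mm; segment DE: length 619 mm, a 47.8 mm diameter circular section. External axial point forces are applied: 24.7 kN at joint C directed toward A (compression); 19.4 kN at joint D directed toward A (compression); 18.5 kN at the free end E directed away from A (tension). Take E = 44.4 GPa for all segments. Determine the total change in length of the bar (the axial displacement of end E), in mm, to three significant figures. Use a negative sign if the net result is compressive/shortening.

Internal axial forces (sectioning from the free end, tension +): N_DE = 18.5 kN, N_CD = -0.9 kN, N_BC = -25.6 kN, N_AB = -25.6 kN.
A_AB = 452.4 mm².
A_BC = 3856 mm².
A_CD = 845 mm².
A_DE = 1795 mm².
δ_AB = -25600·575/(452.4·44400) = -0.7329 mm
δ_BC = -25600·278/(3856·44400) = -0.04156 mm
δ_CD = -900·176/(845·44400) = -0.004222 mm
δ_DE = 18500·619/(1795·44400) = 0.1437 mm
δ = Σδ_i = -0.635 mm.

-0.635 mm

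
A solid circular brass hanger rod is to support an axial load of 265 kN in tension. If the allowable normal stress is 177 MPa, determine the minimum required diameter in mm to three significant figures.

Required area A ≥ P/σ_allow = 265000/177 = 1497 mm².
For a solid circular section, d ≥ √(4A/π) = 43.66 mm.

43.7 mm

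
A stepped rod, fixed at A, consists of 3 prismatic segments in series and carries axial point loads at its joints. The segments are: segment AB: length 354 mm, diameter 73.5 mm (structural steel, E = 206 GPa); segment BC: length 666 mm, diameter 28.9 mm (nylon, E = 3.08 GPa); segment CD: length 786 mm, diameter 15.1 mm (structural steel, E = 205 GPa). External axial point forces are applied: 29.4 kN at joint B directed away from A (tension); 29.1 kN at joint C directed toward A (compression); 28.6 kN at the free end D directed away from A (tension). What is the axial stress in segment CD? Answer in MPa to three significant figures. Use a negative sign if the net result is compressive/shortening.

Internal axial forces (sectioning from the free end, tension +): N_CD = 28.6 kN, N_BC = -0.5 kN, N_AB = 28.9 kN.
A_CD = 179.1 mm².
σ_CD = N_CD/A_CD = 28600/179.1 = 159.7 MPa.

160 MPa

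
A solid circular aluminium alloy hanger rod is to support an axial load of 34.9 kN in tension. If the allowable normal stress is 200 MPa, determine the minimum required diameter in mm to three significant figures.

Required area A ≥ P/σ_allow = 34900/200 = 174.5 mm².
For a solid circular section, d ≥ √(4A/π) = 14.91 mm.

14.9 mm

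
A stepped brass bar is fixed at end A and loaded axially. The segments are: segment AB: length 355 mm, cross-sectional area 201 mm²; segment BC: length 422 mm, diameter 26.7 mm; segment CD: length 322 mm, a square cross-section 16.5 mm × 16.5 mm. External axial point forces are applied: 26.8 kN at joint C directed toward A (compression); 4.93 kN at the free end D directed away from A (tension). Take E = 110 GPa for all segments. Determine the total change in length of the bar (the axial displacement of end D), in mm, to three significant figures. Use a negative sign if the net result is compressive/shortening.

Internal axial forces (sectioning from the free end, tension +): N_CD = 4.93 kN, N_BC = -21.87 kN, N_AB = -21.87 kN.
A_BC = 559.9 mm².
A_CD = 272.2 mm².
δ_AB = -21870·355/(201·110000) = -0.3511 mm
δ_BC = -21870·422/(559.9·110000) = -0.1498 mm
δ_CD = 4930·322/(272.2·110000) = 0.05301 mm
δ = Σδ_i = -0.448 mm.

-0.448 mm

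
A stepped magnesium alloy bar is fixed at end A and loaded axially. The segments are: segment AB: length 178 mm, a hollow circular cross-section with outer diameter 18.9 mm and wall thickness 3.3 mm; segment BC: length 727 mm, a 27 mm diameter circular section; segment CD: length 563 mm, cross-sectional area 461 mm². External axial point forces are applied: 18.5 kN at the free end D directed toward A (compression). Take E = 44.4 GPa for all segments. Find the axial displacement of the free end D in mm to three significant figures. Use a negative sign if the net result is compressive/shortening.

Internal axial forces (sectioning from the free end, tension +): N_CD = -18.5 kN, N_BC = -18.5 kN, N_AB = -18.5 kN.
A_AB = 161.7 mm².
A_BC = 572.6 mm².
δ_AB = -18500·178/(161.7·44400) = -0.4586 mm
δ_BC = -18500·727/(572.6·44400) = -0.5291 mm
δ_CD = -18500·563/(461·44400) = -0.5089 mm
δ = Σδ_i = -1.497 mm.

-1.50 mm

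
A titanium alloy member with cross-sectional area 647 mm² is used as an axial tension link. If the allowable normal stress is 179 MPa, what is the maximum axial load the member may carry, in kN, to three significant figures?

116 kN

P_max = σ_allow · A = 179 · 647 = 115800 N = 115.8 kN.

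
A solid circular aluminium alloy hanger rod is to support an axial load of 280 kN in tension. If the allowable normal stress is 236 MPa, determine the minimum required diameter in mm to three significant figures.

38.9 mm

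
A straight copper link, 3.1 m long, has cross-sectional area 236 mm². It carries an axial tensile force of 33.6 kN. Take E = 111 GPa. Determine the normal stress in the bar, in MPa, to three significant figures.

σ = N/A = 33600/236 = 142.4 MPa.

142 MPa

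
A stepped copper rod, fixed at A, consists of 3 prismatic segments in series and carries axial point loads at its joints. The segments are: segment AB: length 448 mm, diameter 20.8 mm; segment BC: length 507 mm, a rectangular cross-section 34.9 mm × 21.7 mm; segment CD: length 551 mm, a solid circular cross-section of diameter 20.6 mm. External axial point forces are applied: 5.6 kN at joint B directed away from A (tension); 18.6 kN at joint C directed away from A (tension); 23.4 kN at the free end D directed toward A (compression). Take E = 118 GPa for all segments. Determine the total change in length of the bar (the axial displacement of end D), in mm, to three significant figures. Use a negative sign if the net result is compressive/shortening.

Internal axial forces (sectioning from the free end, tension +): N_CD = -23.4 kN, N_BC = -4.8 kN, N_AB = 0.8 kN.
A_AB = 339.8 mm².
A_BC = 757.3 mm².
A_CD = 333.3 mm².
δ_AB = 800·448/(339.8·118000) = 0.008939 mm
δ_BC = -4800·507/(757.3·118000) = -0.02723 mm
δ_CD = -23400·551/(333.3·118000) = -0.3278 mm
δ = Σδ_i = -0.3461 mm.

-0.346 mm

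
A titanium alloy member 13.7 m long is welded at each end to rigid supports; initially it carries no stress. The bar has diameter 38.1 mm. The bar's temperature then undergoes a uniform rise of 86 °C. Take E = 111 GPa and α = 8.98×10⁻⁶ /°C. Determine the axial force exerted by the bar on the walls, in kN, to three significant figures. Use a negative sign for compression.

-97.7 kN

Free thermal expansion αLΔT = 8.98e-6 · 13700 · 86 = 10.58 mm.
The walls impose strain ε = −(10.58)/13700 = -7.7228e-04; σ = Eε = 111000 · -7.7228e-04 = -85.72 MPa.
Wall reaction R = σ·A = -85.72·1140 = -97730 N = -97.73 kN.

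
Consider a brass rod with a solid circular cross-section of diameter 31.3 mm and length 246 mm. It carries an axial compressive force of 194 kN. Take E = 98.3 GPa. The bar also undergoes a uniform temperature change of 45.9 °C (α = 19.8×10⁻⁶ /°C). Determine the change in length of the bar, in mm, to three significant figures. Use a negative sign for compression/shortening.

A = 769.4 mm².
δ_mech = NL/(AE) = -194000·246/(769.4·98300) = -0.631 mm.
δ_thermal = αLΔT = 19.8e-6·246·45.9 = 0.2236 mm.
δ = δ_mech + δ_thermal = -0.4074 mm.

-0.407 mm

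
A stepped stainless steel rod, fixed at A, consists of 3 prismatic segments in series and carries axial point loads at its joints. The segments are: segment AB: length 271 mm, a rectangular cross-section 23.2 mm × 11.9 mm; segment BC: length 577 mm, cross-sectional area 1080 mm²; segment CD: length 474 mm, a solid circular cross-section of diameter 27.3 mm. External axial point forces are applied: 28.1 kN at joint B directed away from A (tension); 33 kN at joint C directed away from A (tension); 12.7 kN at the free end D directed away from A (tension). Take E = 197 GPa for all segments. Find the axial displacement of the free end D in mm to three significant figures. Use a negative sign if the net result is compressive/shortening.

0.544 mm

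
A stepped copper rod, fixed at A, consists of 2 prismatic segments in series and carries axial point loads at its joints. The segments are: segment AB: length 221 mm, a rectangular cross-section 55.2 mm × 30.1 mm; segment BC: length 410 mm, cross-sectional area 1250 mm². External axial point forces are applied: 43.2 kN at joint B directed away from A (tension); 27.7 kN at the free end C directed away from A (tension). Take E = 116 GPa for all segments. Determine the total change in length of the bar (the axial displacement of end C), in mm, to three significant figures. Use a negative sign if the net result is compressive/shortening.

Internal axial forces (sectioning from the free end, tension +): N_BC = 27.7 kN, N_AB = 70.9 kN.
A_AB = 1662 mm².
δ_AB = 70900·221/(1662·116000) = 0.0813 mm
δ_BC = 27700·410/(1250·116000) = 0.07832 mm
δ = Σδ_i = 0.1596 mm.

0.160 mm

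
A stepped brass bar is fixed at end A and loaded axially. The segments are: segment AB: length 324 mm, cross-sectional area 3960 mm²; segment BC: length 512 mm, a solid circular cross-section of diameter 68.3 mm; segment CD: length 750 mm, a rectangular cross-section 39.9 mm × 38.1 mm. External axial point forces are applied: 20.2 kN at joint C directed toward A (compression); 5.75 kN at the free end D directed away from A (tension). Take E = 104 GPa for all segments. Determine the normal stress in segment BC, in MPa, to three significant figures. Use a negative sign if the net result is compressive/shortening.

-3.94 MPa

Internal axial forces (sectioning from the free end, tension +): N_CD = 5.75 kN, N_BC = -14.45 kN, N_AB = -14.45 kN.
A_BC = 3664 mm².
σ_BC = N_BC/A_BC = -14450/3664 = -3.944 MPa.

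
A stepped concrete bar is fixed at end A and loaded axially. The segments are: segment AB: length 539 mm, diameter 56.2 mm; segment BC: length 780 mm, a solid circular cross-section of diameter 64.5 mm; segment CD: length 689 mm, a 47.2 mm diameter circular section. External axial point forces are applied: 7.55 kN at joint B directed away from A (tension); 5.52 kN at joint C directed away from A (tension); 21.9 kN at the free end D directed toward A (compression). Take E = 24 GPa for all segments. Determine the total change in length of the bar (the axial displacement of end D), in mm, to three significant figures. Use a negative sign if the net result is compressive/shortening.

-0.602 mm

Internal axial forces (sectioning from the free end, tension +): N_CD = -21.9 kN, N_BC = -16.38 kN, N_AB = -8.83 kN.
A_AB = 2481 mm².
A_BC = 3267 mm².
A_CD = 1750 mm².
δ_AB = -8830·539/(2481·24000) = -0.07994 mm
δ_BC = -16380·780/(3267·24000) = -0.1629 mm
δ_CD = -21900·689/(1750·24000) = -0.3593 mm
δ = Σδ_i = -0.6022 mm.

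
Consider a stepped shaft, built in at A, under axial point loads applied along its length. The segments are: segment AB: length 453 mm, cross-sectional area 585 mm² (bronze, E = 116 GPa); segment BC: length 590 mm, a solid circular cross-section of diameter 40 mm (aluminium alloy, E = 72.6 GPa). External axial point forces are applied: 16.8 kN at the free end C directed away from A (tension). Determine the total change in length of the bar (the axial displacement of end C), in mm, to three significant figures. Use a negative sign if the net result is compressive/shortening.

Internal axial forces (sectioning from the free end, tension +): N_BC = 16.8 kN, N_AB = 16.8 kN.
A_BC = 1257 mm².
δ_AB = 16800·453/(585·116000) = 0.1121 mm
δ_BC = 16800·590/(1257·72600) = 0.1086 mm
δ = Σδ_i = 0.2208 mm.

0.221 mm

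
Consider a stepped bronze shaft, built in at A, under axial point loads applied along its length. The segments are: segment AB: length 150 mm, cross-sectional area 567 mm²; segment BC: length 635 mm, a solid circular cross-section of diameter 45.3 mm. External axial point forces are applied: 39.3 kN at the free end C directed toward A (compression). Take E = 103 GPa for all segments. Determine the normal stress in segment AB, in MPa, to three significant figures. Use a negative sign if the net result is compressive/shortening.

-69.3 MPa

Internal axial forces (sectioning from the free end, tension +): N_BC = -39.3 kN, N_AB = -39.3 kN.
σ_AB = N_AB/A_AB = -39300/567 = -69.31 MPa.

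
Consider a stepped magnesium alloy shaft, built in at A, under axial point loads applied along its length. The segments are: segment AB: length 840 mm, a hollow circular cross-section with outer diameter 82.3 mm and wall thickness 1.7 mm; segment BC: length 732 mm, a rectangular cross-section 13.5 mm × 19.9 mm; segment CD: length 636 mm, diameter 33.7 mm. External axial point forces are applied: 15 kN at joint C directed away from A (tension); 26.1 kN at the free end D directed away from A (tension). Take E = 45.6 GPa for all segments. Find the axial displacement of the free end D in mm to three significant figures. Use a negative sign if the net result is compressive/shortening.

4.62 mm

Internal axial forces (sectioning from the free end, tension +): N_CD = 26.1 kN, N_BC = 41.1 kN, N_AB = 41.1 kN.
A_AB = 430.5 mm².
A_BC = 268.6 mm².
A_CD = 892 mm².
δ_AB = 41100·840/(430.5·45600) = 1.759 mm
δ_BC = 41100·732/(268.6·45600) = 2.456 mm
δ_CD = 26100·636/(892·45600) = 0.4081 mm
δ = Σδ_i = 4.623 mm.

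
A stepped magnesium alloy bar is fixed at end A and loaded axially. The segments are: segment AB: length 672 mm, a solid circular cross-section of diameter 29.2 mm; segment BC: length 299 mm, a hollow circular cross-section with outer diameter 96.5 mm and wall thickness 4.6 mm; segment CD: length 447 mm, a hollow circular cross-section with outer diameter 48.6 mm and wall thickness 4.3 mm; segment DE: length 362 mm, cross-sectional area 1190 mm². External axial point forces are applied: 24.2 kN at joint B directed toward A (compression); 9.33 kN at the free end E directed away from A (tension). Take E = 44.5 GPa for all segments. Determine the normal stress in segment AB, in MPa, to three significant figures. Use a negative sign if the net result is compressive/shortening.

-22.2 MPa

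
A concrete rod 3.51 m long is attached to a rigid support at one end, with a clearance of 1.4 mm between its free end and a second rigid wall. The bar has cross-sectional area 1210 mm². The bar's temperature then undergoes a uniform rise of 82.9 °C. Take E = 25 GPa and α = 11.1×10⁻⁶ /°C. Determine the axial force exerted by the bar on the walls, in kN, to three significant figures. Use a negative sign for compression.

Free thermal expansion αLΔT = 11.1e-6 · 3510 · 82.9 = 3.23 mm.
The walls engage after the gap closes; constrained expansion = 3.23 − 1.4 = 1.83 mm.
The walls impose strain ε = −(1.83)/3510 = -5.2133e-04; σ = Eε = 25000 · -5.2133e-04 = -13.03 MPa.
Wall reaction R = σ·A = -13.03·1210 = -15770 N = -15.77 kN.

-15.8 kN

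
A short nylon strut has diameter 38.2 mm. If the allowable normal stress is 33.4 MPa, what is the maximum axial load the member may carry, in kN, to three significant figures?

A = 1146 mm².
P_max = σ_allow · A = 33.4 · 1146 = 38280 N = 38.28 kN.

38.3 kN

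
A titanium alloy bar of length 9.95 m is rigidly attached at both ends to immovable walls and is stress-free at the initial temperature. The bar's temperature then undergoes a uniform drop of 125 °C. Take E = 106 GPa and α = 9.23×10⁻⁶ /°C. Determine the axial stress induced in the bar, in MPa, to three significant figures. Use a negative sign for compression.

Free thermal expansion αLΔT = 9.23e-6 · 9950 · -125 = -11.48 mm.
The walls impose strain ε = −(-11.48)/9950 = 1.1538e-03; σ = Eε = 106000 · 1.1538e-03 = 122.3 MPa.

122 MPa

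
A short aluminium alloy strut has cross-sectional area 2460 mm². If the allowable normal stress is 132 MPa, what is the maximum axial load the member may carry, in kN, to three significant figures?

325 kN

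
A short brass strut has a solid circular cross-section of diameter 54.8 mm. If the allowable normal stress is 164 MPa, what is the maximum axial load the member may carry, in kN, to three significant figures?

A = 2359 mm².
P_max = σ_allow · A = 164 · 2359 = 386800 N = 386.8 kN.

387 kN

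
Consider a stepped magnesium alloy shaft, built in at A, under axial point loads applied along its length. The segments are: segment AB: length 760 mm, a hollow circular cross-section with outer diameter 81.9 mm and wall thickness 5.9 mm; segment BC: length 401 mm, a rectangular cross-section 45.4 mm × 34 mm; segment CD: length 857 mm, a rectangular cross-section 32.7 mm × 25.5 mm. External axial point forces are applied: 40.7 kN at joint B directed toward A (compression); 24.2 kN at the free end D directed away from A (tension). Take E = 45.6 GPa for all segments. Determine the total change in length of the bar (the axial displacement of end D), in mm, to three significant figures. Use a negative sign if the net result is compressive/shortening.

0.488 mm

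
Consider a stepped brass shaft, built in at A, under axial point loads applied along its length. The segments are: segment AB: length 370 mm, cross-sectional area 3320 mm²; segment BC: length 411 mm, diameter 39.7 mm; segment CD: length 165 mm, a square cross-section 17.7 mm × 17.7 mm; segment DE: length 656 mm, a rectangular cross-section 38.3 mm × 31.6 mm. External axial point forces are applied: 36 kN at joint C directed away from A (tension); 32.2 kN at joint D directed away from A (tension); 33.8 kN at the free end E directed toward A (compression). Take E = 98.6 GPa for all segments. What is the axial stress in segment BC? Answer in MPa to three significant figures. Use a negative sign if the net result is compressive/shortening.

27.8 MPa

Internal axial forces (sectioning from the free end, tension +): N_DE = -33.8 kN, N_CD = -1.6 kN, N_BC = 34.4 kN, N_AB = 34.4 kN.
A_BC = 1238 mm².
σ_BC = N_BC/A_BC = 34400/1238 = 27.79 MPa.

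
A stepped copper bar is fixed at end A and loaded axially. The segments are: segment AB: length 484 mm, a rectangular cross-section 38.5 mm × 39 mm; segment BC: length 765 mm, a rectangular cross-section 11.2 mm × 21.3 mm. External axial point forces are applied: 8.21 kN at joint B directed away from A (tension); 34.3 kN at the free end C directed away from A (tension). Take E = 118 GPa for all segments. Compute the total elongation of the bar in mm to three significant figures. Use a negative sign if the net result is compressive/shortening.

1.05 mm

Internal axial forces (sectioning from the free end, tension +): N_BC = 34.3 kN, N_AB = 42.51 kN.
A_AB = 1502 mm².
A_BC = 238.6 mm².
δ_AB = 42510·484/(1502·118000) = 0.1161 mm
δ_BC = 34300·765/(238.6·118000) = 0.9321 mm
δ = Σδ_i = 1.048 mm.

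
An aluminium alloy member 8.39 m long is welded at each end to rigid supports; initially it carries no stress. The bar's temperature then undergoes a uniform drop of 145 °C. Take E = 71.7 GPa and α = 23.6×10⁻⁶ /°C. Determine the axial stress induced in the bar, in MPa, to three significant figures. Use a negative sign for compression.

245 MPa

Free thermal expansion αLΔT = 23.6e-6 · 8390 · -145 = -28.71 mm.
The walls impose strain ε = −(-28.71)/8390 = 3.4220e-03; σ = Eε = 71700 · 3.4220e-03 = 245.4 MPa.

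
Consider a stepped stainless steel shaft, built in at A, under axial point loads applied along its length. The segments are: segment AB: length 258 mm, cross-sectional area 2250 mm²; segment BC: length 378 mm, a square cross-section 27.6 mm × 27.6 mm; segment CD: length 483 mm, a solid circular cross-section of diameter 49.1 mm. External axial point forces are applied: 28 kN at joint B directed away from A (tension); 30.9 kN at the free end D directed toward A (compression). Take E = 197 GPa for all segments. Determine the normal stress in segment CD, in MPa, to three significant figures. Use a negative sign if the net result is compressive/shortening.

Internal axial forces (sectioning from the free end, tension +): N_CD = -30.9 kN, N_BC = -30.9 kN, N_AB = -2.9 kN.
A_CD = 1893 mm².
σ_CD = N_CD/A_CD = -30900/1893 = -16.32 MPa.

-16.3 MPa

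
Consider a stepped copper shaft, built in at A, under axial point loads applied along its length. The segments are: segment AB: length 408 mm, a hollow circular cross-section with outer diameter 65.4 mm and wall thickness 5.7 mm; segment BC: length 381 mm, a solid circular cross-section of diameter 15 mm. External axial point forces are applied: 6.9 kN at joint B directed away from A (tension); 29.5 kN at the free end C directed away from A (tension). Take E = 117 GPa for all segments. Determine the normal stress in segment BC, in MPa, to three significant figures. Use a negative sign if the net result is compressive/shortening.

Internal axial forces (sectioning from the free end, tension +): N_BC = 29.5 kN, N_AB = 36.4 kN.
A_BC = 176.7 mm².
σ_BC = N_BC/A_BC = 29500/176.7 = 166.9 MPa.

167 MPa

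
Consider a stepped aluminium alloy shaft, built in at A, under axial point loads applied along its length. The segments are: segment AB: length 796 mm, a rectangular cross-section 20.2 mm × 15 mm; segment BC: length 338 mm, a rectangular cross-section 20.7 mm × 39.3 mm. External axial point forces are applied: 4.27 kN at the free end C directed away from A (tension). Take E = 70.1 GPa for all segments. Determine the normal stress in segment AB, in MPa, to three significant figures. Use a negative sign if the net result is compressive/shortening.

14.1 MPa

Internal axial forces (sectioning from the free end, tension +): N_BC = 4.27 kN, N_AB = 4.27 kN.
A_AB = 303 mm².
σ_AB = N_AB/A_AB = 4270/303 = 14.09 MPa.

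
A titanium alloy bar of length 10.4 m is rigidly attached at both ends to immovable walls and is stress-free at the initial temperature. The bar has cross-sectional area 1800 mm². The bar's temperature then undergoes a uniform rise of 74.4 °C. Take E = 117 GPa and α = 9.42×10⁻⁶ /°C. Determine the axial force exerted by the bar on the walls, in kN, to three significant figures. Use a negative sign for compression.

-148 kN

Free thermal expansion αLΔT = 9.42e-6 · 10400 · 74.4 = 7.289 mm.
The walls impose strain ε = −(7.289)/10400 = -7.0085e-04; σ = Eε = 117000 · -7.0085e-04 = -82 MPa.
Wall reaction R = σ·A = -82·1800 = -147600 N = -147.6 kN.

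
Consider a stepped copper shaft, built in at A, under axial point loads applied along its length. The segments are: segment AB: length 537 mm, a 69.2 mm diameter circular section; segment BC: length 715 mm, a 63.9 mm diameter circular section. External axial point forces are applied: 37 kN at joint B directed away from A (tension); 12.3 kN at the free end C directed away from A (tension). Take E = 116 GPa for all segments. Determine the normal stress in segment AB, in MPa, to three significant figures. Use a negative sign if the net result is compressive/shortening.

Internal axial forces (sectioning from the free end, tension +): N_BC = 12.3 kN, N_AB = 49.3 kN.
A_AB = 3761 mm².
σ_AB = N_AB/A_AB = 49300/3761 = 13.11 MPa.

13.1 MPa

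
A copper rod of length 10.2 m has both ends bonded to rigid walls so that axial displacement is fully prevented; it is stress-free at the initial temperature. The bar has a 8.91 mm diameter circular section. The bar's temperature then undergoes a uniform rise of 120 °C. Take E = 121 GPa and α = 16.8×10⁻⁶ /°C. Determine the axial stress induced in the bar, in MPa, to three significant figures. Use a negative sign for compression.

-244 MPa

Free thermal expansion αLΔT = 16.8e-6 · 10200 · 120 = 20.56 mm.
The walls impose strain ε = −(20.56)/10200 = -2.0160e-03; σ = Eε = 121000 · -2.0160e-03 = -243.9 MPa.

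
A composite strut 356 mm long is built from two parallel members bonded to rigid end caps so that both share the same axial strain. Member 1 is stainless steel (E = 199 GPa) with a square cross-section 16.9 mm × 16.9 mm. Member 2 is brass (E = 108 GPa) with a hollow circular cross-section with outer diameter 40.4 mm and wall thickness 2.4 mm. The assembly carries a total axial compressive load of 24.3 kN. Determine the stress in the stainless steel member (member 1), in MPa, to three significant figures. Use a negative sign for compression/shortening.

A_1 = 285.6 mm².
A_2 = 286.5 mm².
Equal strain + equilibrium ⇒ each member carries load in proportion to AE: A₁E₁ = 56840000 N, A₂E₂ = 30940000 N, ΣAE = 87780000 N.
σ₁ = P·E₁/ΣAE = -24300·199000/87780000 = -55.09 MPa.

-55.1 MPa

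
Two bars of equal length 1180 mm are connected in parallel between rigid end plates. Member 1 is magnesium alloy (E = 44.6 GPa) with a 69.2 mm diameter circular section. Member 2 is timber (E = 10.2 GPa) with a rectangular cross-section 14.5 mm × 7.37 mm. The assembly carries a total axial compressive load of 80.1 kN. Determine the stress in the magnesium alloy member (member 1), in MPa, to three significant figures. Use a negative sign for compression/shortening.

A_1 = 3761 mm².
A_2 = 106.9 mm².
Equal strain + equilibrium ⇒ each member carries load in proportion to AE: A₁E₁ = 167700000 N, A₂E₂ = 1090000 N, ΣAE = 168800000 N.
σ₁ = P·E₁/ΣAE = -80100·44600/168800000 = -21.16 MPa.

-21.2 MPa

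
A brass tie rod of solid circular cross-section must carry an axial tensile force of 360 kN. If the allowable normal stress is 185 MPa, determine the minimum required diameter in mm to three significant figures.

49.8 mm

Required area A ≥ P/σ_allow = 360000/185 = 1946 mm².
For a solid circular section, d ≥ √(4A/π) = 49.78 mm.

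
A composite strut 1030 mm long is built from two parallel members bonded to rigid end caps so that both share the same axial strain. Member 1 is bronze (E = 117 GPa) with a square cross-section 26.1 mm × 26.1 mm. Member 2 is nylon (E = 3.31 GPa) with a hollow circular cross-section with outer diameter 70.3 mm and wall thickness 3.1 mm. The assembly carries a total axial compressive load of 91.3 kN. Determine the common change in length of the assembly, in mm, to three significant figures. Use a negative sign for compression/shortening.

-1.15 mm

A_1 = 681.2 mm².
A_2 = 654.5 mm².
Equal strain + equilibrium ⇒ each member carries load in proportion to AE: A₁E₁ = 79700000 N, A₂E₂ = 2166000 N, ΣAE = 81870000 N.
δ = PL/ΣAE = -91300·1030/81870000 = -1.149 mm.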